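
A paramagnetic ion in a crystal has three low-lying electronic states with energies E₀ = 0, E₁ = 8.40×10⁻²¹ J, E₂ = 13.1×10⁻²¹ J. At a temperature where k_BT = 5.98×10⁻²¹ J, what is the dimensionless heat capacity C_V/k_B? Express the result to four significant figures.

0.5634

Eᵢ/kT = 0, 1.40468, 2.19064.
Z = Σ e^(−Eᵢ/kT) = e^(−0) + e^(−1.40468) + e^(−2.19064) = 1.00000 + 0.245446 + 0.111845 = 1.35729.
⟨E⟩ = 2.59850, ⟨E²⟩ = 26.9009.
C_V/k_B = (⟨E²⟩ − ⟨E⟩²)/(kT)² = (26.9009 − 6.75220)/35.7604 = 0.5634.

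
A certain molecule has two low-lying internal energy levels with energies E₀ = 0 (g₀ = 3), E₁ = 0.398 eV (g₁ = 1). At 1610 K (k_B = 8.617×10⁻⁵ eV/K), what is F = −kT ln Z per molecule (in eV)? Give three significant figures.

k_BT = 8.617×10⁻⁵ × 1610 K = 0.13873 eV.
Eᵢ/kT = 0, 2.8689.
Z = Σ gᵢe^(−Eᵢ/kT) = 3·e^(−0) + 1·e^(−2.8689) = 3.0000 + 0.056761 = 3.0568.
F = −kT ln Z = −0.13873 × ln(3.0568) = −0.13873 × 1.1174 = -0.155 eV.

-0.155 eV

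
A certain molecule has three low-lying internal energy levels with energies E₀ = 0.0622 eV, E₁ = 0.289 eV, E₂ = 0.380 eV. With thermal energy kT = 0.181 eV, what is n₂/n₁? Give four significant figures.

n₂/n₁ = exp[−(E₂−E₁)/kT] = exp(−(0.091 eV)/(0.181 eV)) = exp(-0.502762) = 0.6049.

0.6049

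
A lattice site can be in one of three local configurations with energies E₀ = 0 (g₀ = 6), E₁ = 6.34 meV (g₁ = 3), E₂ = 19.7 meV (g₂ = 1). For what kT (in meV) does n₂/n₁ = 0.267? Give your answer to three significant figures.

n₂/n₁ = (g₂/g₁) exp[−(E₂−E₁)/kT] = 0.267.
⇒ (E₂−E₁)/kT = ln((1/3)/0.267) = ln(1.2484) = 0.22186.
kT = 13.36 meV / 0.22186 = 60.2 meV.

60.2 meV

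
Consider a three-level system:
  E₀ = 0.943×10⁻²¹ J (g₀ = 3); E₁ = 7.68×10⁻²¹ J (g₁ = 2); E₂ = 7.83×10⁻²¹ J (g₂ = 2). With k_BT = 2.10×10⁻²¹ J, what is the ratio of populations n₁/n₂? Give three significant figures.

1.07

n₁/n₂ = (g₁/g₂) exp[−(E₁−E₂)/kT] = (2/2) × exp(−(-0.15 ×10⁻²¹ J)/(2.10 ×10⁻²¹ J)) = (2/2) × exp(0.071429) = 1.07.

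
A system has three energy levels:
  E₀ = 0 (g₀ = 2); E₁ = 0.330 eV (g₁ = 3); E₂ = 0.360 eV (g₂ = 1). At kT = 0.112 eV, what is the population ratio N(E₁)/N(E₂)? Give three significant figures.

n₁/n₂ = (g₁/g₂) exp[−(E₁−E₂)/kT] = (3/1) × exp(−(-0.030 eV)/(0.112 eV)) = (3/1) × exp(0.26786) = 3.92.

3.92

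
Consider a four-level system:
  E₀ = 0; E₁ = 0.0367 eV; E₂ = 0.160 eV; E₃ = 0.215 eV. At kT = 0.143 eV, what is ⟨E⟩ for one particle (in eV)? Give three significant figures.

Eᵢ/kT = 0, 0.25664, 1.1189, 1.5035.
Z = Σ e^(−Eᵢ/kT) = e^(−0) + e^(−0.25664) + e^(−1.1189) + e^(−1.5035) = 1.0000 + 0.77365 + 0.32664 + 0.22235 = 2.3226.
⟨E⟩ = Σ Eᵢ e^(−Eᵢ/kT) / Z = (0·1.0000 + 0.0367·0.77365 + 0.160·0.32664 + 0.215·0.22235) / 2.3226 = 0.0553 eV.

0.0553 eV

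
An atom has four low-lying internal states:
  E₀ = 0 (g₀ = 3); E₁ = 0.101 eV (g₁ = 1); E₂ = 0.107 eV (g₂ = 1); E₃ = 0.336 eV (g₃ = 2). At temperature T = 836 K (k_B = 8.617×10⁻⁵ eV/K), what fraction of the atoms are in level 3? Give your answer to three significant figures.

0.00540

k_BT = 8.617×10⁻⁵ × 836 K = 0.072038 eV.
Eᵢ/kT = 0, 1.4020, 1.4853, 4.6642.
Z = Σ gᵢe^(−Eᵢ/kT) = 3·e^(−0) + 1·e^(−1.4020) + 1·e^(−1.4853) + 2·e^(−4.6642) = 3.0000 + 0.24610 + 0.22643 + 0.018854 = 3.4914.
P₃ = g₃ e^(−E₃/kT) / Z = 0.018854/3.4914 = 0.00540.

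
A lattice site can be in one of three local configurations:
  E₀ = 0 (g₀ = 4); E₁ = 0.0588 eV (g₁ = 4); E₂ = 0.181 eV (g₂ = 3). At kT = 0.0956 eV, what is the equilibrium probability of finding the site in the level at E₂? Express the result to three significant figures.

0.0683

Eᵢ/kT = 0, 0.61506, 1.8933.
Z = Σ gᵢe^(−Eᵢ/kT) = 4·e^(−0) + 4·e^(−0.61506) + 3·e^(−1.8933) = 4.0000 + 2.1624 + 0.45172 = 6.6141.
P₂ = g₂ e^(−E₂/kT) / Z = 0.45172/6.6141 = 0.0683.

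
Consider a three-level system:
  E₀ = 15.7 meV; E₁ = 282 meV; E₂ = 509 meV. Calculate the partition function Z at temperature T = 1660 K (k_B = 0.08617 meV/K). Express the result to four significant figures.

k_BT = 0.08617 × 1660 K = 143.042 meV.
Eᵢ/kT = 0.109758, 1.97145, 3.55840.
Z = Σ e^(−Eᵢ/kT) = e^(−0.109758) + e^(−1.97145) + e^(−3.55840) = 0.896051 + 0.139255 + 0.0284844 = 1.06379.

Z = 1.064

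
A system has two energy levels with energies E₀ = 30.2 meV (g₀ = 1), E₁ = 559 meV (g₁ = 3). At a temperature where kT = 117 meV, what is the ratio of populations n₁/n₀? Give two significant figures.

0.033

n₁/n₀ = (g₁/g₀) exp[−(E₁−E₀)/kT] = (3/1) × exp(−(528.8 meV)/(117 meV)) = (3/1) × exp(-4.520) = 0.033.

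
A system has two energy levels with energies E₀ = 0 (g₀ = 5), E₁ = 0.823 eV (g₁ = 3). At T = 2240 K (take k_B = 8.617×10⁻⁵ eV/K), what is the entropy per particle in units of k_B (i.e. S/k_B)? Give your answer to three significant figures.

1.65

k_BT = 8.617×10⁻⁵ × 2240 K = 0.19302 eV.
Eᵢ/kT = 0, 4.2638.
Z = Σ gᵢe^(−Eᵢ/kT) = 5·e^(−0) + 3·e^(−4.2638) = 5.0000 + 0.042206 = 5.0422.
⟨E⟩ = Σ EᵢPᵢ = 0.0068890 eV.
S/k_B = ln Z + ⟨E⟩/kT = ln(5.0422) + 0.0068890/0.19302 = 1.6178 + 0.035691 = 1.65.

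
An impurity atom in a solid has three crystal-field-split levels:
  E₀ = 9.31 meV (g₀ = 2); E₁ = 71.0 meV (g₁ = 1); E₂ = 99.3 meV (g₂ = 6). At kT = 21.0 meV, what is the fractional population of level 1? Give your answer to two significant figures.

0.025

Eᵢ/kT = 0.4433, 3.381, 4.729.
Z = Σ gᵢe^(−Eᵢ/kT) = 2·e^(−0.4433) + 1·e^(−3.381) + 6·e^(−4.729) = 1.284 + 0.03401 + 0.05301 = 1.371.
P₁ = g₁ e^(−E₁/kT) / Z = 0.03401/1.371 = 0.025.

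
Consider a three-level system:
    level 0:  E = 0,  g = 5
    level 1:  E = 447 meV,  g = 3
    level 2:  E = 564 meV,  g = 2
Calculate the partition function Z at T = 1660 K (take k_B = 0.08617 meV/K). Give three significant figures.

Z = 5.17

k_BT = 0.08617 × 1660 K = 143.04 meV.
Eᵢ/kT = 0, 3.1250, 3.9430.
Z = Σ gᵢe^(−Eᵢ/kT) = 5·e^(−0) + 3·e^(−3.1250) + 2·e^(−3.9430) = 5.0000 + 0.13181 + 0.038780 = 5.1706.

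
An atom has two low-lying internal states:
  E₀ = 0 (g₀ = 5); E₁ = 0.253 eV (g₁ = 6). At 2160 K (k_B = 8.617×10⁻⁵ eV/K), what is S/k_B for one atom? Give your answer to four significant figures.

2.198

k_BT = 8.617×10⁻⁵ × 2160 K = 0.186127 eV.
Eᵢ/kT = 0, 1.35929.
Z = Σ gᵢe^(−Eᵢ/kT) = 5·e^(−0) + 6·e^(−1.35929) = 5.00000 + 1.54106 = 6.54106.
⟨E⟩ = Σ EᵢPᵢ = 0.0596063 eV.
S/k_B = ln Z + ⟨E⟩/kT = ln(6.54106) + 0.0596063/0.186127 = 1.87810 + 0.320245 = 2.198.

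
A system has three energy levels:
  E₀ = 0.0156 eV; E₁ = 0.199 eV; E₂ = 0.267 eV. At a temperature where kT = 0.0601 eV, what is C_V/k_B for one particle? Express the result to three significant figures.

0.627

Eᵢ/kT = 0.25957, 3.3111, 4.4426.
Z = Σ e^(−Eᵢ/kT) = e^(−0.25957) + e^(−3.3111) + e^(−4.4426) = 0.77138 + 0.036476 + 0.011765 = 0.81962.
⟨E⟩ = 0.027371 eV, ⟨E²⟩ = 0.0030147 eV².
C_V/k_B = (⟨E²⟩ − ⟨E⟩²)/(kT)² = (0.0030147 − 0.00074917)/0.0036120 = 0.627.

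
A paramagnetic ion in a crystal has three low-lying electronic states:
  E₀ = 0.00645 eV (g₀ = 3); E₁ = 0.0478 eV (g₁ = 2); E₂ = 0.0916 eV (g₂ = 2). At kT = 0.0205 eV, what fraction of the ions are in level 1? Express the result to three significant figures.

0.0807

Eᵢ/kT = 0.31463, 2.3317, 4.4683.
Z = Σ gᵢe^(−Eᵢ/kT) = 3·e^(−0.31463) + 2·e^(−2.3317) + 2·e^(−4.4683) = 2.1902 + 0.19426 + 0.022934 = 2.4074.
P₁ = g₁ e^(−E₁/kT) / Z = 0.19426/2.4074 = 0.0807.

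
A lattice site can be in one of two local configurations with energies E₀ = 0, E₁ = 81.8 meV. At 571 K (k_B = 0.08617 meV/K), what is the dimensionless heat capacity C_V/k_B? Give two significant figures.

k_BT = 0.08617 × 571 K = 49.20 meV.
Eᵢ/kT = 0, 1.663.
Z = Σ e^(−Eᵢ/kT) = e^(−0) + e^(−1.663) = 1.000 + 0.1896 = 1.190.
⟨E⟩ = 13.03 meV, ⟨E²⟩ = 1066 meV².
C_V/k_B = (⟨E²⟩ − ⟨E⟩²)/(kT)² = (1066 − 169.8)/2421 = 0.37.

0.37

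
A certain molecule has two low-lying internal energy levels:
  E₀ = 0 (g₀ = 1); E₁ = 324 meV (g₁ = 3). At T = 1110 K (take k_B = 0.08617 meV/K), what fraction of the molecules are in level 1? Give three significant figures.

k_BT = 0.08617 × 1110 K = 95.649 meV.
Eᵢ/kT = 0, 3.3874.
Z = Σ gᵢe^(−Eᵢ/kT) = 1·e^(−0) + 3·e^(−3.3874) = 1.0000 + 0.10139 = 1.1014.
P₁ = g₁ e^(−E₁/kT) / Z = 0.10139/1.1014 = 0.0921.

0.0921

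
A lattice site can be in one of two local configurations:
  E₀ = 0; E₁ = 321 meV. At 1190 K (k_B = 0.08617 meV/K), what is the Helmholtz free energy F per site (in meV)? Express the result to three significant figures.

k_BT = 0.08617 × 1190 K = 102.54 meV.
Eᵢ/kT = 0, 3.1305.
Z = Σ e^(−Eᵢ/kT) = e^(−0) + e^(−3.1305) = 1.0000 + 0.043696 = 1.0437.
F = −kT ln Z = −102.54 × ln(1.0437) = −102.54 × 0.042772 = -4.39 meV.

-4.39 meV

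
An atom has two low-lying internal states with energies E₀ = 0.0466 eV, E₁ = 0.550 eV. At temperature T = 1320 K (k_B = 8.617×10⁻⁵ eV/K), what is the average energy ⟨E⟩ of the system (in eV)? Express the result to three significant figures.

k_BT = 8.617×10⁻⁵ × 1320 K = 0.11374 eV.
Eᵢ/kT = 0.40971, 4.8356.
Z = Σ e^(−Eᵢ/kT) = e^(−0.40971) + e^(−4.8356) = 0.66384 + 0.0079419 = 0.67178.
⟨E⟩ = Σ Eᵢ e^(−Eᵢ/kT) / Z = (0.0466·0.66384 + 0.550·0.0079419) / 0.67178 = 0.0526 eV.

0.0526 eV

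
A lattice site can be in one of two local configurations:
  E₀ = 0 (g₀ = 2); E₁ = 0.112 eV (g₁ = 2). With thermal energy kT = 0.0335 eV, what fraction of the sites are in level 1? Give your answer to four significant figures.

Eᵢ/kT = 0, 3.34328.
Z = Σ gᵢe^(−Eᵢ/kT) = 2·e^(−0) + 2·e^(−3.34328) = 2.00000 + 0.0706418 = 2.07064.
P₁ = g₁ e^(−E₁/kT) / Z = 0.0706418/2.07064 = 0.03412.

0.03412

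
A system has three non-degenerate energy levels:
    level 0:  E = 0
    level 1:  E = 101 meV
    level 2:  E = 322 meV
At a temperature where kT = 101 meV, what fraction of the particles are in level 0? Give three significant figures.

0.710

Eᵢ/kT = 0, 1.0000, 3.1881.
Z = Σ e^(−Eᵢ/kT) = e^(−0) + e^(−1.0000) + e^(−3.1881) = 1.0000 + 0.36788 + 0.041250 = 1.4091.
P₀ = e^(−E₀/kT) / Z = 1.0000/1.4091 = 0.710.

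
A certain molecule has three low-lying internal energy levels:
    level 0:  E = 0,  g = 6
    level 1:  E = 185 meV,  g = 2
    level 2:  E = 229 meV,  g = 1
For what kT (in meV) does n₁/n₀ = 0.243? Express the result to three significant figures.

n₁/n₀ = (g₁/g₀) exp[−(E₁−E₀)/kT] = 0.243.
⇒ (E₁−E₀)/kT = ln((2/6)/0.243) = ln(1.3717) = 0.31605.
kT = 185 meV / 0.31605 = 585 meV.

585 meV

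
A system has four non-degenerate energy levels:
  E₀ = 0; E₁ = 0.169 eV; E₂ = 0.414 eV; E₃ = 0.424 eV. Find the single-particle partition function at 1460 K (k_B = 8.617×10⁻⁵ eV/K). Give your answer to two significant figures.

Z = 1.3

k_BT = 8.617×10⁻⁵ × 1460 K = 0.1258 eV.
Eᵢ/kT = 0, 1.343, 3.291, 3.370.
Z = Σ e^(−Eᵢ/kT) = e^(−0) + e^(−1.343) + e^(−3.291) + e^(−3.370) = 1.000 + 0.2611 + 0.03722 + 0.03439 = 1.333.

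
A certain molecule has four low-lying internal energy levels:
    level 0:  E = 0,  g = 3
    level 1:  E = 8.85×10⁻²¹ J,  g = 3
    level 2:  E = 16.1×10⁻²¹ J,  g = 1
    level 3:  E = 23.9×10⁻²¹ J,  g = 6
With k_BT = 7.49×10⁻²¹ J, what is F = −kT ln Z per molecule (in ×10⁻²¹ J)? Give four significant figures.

Eᵢ/kT = 0, 1.18158, 2.14953, 3.19092.
Z = Σ gᵢe^(−Eᵢ/kT) = 3·e^(−0) + 3·e^(−1.18158) + 1·e^(−2.14953) + 6·e^(−3.19092) = 3.00000 + 0.920381 + 0.116539 + 0.246804 = 4.28372.
F = −kT ln Z = −7.49 × ln(4.28372) = −7.49 × 1.45482 = -10.90 ×10⁻²¹ J.

-10.90 ×10⁻²¹ J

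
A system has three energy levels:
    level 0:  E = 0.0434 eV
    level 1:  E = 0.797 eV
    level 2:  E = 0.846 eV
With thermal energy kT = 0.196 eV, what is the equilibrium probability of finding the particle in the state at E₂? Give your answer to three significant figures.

Eᵢ/kT = 0.22143, 4.0663, 4.3163.
Z = Σ e^(−Eᵢ/kT) = e^(−0.22143) + e^(−4.0663) + e^(−4.3163) = 0.80137 + 0.017141 + 0.013349 = 0.83186.
P₂ = e^(−E₂/kT) / Z = 0.013349/0.83186 = 0.0160.

0.0160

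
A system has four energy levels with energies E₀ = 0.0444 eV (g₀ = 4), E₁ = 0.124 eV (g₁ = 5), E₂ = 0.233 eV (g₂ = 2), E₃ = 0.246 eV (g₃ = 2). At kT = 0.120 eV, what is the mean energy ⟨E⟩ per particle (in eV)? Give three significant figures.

Eᵢ/kT = 0.37000, 1.0333, 1.9417, 2.0500.
Z = Σ gᵢe^(−Eᵢ/kT) = 4·e^(−0.37000) + 5·e^(−1.0333) + 2·e^(−1.9417) + 2·e^(−2.0500) = 2.7629 + 1.7792 + 0.28692 + 0.25747 = 5.0865.
⟨E⟩ = Σ Eᵢ gᵢe^(−Eᵢ/kT) / Z = (0.0444·2.7629 + 0.124·1.7792 + 0.233·0.28692 + 0.246·0.25747) / 5.0865 = 0.0931 eV.

0.0931 eV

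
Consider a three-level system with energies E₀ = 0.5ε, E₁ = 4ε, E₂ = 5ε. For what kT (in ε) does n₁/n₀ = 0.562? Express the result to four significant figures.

6.074 ε

n₁/n₀ = exp[−(E₁−E₀)/kT] = 0.562.
⇒ (E₁−E₀)/kT = ln(1/0.562) = ln(1.77936) = 0.576254.
kT = 3.5ε / 0.576254 = 6.074 ε.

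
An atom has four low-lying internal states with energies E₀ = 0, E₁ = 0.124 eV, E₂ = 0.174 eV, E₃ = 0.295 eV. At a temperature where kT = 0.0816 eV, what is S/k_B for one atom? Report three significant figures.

Eᵢ/kT = 0, 1.5196, 2.1324, 3.6152.
Z = Σ e^(−Eᵢ/kT) = e^(−0) + e^(−1.5196) + e^(−2.1324) + e^(−3.6152) = 1.0000 + 0.21880 + 0.11855 + 0.026912 = 1.3643.
⟨E⟩ = Σ EᵢPᵢ = 0.040825 eV.
S/k_B = ln Z + ⟨E⟩/kT = ln(1.3643) + 0.040825/0.0816 = 0.31064 + 0.50031 = 0.811.

0.811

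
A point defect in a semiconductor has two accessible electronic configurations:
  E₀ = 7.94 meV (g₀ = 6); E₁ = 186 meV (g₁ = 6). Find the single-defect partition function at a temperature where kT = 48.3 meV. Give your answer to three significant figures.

Eᵢ/kT = 0.16439, 3.8509.
Z = Σ gᵢe^(−Eᵢ/kT) = 6·e^(−0.16439) + 6·e^(−3.8509) = 5.0905 + 0.12756 = 5.2181.

Z = 5.22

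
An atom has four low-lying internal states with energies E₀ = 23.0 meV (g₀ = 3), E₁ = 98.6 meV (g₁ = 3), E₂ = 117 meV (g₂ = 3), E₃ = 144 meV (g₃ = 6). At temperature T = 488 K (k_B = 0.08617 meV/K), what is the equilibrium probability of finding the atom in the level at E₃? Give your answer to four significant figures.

0.08126

k_BT = 0.08617 × 488 K = 42.0510 meV.
Eᵢ/kT = 0.546955, 2.34477, 2.78234, 3.42441.
Z = Σ gᵢe^(−Eᵢ/kT) = 3·e^(−0.546955) + 3·e^(−2.34477) + 3·e^(−2.78234) + 6·e^(−3.42441) = 1.73613 + 0.287608 + 0.185681 + 0.195411 = 2.40483.
P₃ = g₃ e^(−E₃/kT) / Z = 0.195411/2.40483 = 0.08126.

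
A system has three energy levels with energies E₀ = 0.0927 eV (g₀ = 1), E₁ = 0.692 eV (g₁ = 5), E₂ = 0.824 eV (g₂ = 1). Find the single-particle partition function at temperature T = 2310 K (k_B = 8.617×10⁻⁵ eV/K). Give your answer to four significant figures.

k_BT = 8.617×10⁻⁵ × 2310 K = 0.199053 eV.
Eᵢ/kT = 0.465705, 3.47646, 4.13960.
Z = Σ gᵢe^(−Eᵢ/kT) = 1·e^(−0.465705) + 5·e^(−3.47646) + 1·e^(−4.13960) = 0.627692 + 0.154583 + 0.0159292 = 0.798204.

Z = 0.7982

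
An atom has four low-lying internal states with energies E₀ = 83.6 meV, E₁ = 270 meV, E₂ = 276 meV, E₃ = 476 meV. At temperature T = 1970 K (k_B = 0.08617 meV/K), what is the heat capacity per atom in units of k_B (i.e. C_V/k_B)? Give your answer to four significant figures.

0.4672

k_BT = 0.08617 × 1970 K = 169.755 meV.
Eᵢ/kT = 0.492474, 1.59053, 1.62587, 2.80404.
Z = Σ e^(−Eᵢ/kT) = e^(−0.492474) + e^(−1.59053) + e^(−1.62587) + e^(−2.80404) = 0.611113 + 0.203818 + 0.196740 + 0.0605649 = 1.07224.
⟨E⟩ = 176.499 meV, ⟨E²⟩ = 44615.8 meV².
C_V/k_B = (⟨E²⟩ − ⟨E⟩²)/(kT)² = (44615.8 − 31151.9)/28816.8 = 0.4672.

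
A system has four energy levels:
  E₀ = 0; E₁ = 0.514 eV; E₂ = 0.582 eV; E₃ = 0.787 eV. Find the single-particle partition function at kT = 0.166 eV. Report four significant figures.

Eᵢ/kT = 0, 3.09639, 3.50602, 4.74096.
Z = Σ e^(−Eᵢ/kT) = e^(−0) + e^(−3.09639) + e^(−3.50602) + e^(−4.74096) = 1.00000 + 0.0452121 + 0.0300161 + 0.00873026 = 1.08396.

Z = 1.084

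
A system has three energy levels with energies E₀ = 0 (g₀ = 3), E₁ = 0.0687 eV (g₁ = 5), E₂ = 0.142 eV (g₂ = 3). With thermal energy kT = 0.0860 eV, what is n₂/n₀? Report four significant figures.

n₂/n₀ = (g₂/g₀) exp[−(E₂−E₀)/kT] = (3/3) × exp(−(0.142 eV)/(0.0860 eV)) = (3/3) × exp(-1.65116) = 0.1918.

0.1918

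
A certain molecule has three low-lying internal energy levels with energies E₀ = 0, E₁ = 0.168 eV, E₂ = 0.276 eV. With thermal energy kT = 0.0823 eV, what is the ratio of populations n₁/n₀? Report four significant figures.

n₁/n₀ = exp[−(E₁−E₀)/kT] = exp(−(0.168 eV)/(0.0823 eV)) = exp(-2.04131) = 0.1299.

0.1299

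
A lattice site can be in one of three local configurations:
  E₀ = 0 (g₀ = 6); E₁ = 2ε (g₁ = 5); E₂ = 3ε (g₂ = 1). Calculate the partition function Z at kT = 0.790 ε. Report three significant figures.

Eᵢ/kT = 0, 2.5316, 3.7975.
Z = Σ gᵢe^(−Eᵢ/kT) = 6·e^(−0) + 5·e^(−2.5316) + 1·e^(−3.7975) = 6.0000 + 0.39766 + 0.022427 = 6.4201.

Z = 6.42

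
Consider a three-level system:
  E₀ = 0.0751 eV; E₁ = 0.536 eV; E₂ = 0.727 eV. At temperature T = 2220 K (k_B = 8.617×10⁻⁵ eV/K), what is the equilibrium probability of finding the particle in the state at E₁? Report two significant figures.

0.080

k_BT = 8.617×10⁻⁵ × 2220 K = 0.1913 eV.
Eᵢ/kT = 0.3926, 2.802, 3.800.
Z = Σ e^(−Eᵢ/kT) = e^(−0.3926) + e^(−2.802) + e^(−3.800) = 0.6753 + 0.06069 + 0.02237 = 0.7584.
P₁ = e^(−E₁/kT) / Z = 0.06069/0.7584 = 0.080.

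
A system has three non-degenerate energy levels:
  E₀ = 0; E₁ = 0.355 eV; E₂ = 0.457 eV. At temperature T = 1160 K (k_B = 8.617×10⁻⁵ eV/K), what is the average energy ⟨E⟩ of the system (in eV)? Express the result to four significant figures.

k_BT = 8.617×10⁻⁵ × 1160 K = 0.0999572 eV.
Eᵢ/kT = 0, 3.55152, 4.57196.
Z = Σ e^(−Eᵢ/kT) = e^(−0) + e^(−3.55152) + e^(−4.57196) = 1.00000 + 0.0286810 + 0.0103377 = 1.03902.
⟨E⟩ = Σ Eᵢ e^(−Eᵢ/kT) / Z = (0·1.00000 + 0.355·0.0286810 + 0.457·0.0103377) / 1.03902 = 0.01435 eV.

0.01435 eV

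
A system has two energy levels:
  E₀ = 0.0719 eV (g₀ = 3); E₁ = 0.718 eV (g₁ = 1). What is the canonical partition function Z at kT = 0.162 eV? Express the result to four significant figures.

Eᵢ/kT = 0.443827, 4.43210.
Z = Σ gᵢe^(−Eᵢ/kT) = 3·e^(−0.443827) + 1·e^(−4.43210) = 1.92473 + 0.0118895 = 1.93662.

Z = 1.937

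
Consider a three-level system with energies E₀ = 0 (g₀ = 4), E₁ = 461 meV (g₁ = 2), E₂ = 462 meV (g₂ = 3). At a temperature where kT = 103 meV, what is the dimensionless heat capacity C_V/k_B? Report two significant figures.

0.28

Eᵢ/kT = 0, 4.476, 4.485.
Z = Σ gᵢe^(−Eᵢ/kT) = 4·e^(−0) + 2·e^(−4.476) + 3·e^(−4.485) = 4.000 + 0.02276 + 0.03383 = 4.057.
⟨E⟩ = 6.439 meV, ⟨E²⟩ = 2972 meV².
C_V/k_B = (⟨E²⟩ − ⟨E⟩²)/(kT)² = (2972 − 41.46)/10610 = 0.28.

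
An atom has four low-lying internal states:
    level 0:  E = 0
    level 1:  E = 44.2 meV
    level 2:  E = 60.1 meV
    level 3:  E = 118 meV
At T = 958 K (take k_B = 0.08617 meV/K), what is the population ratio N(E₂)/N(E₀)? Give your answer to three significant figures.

0.483

k_BT = 0.08617 × 958 K = 82.551 meV.
n₂/n₀ = exp[−(E₂−E₀)/kT] = exp(−(60.1 meV)/(82.551 meV)) = exp(-0.72803) = 0.483.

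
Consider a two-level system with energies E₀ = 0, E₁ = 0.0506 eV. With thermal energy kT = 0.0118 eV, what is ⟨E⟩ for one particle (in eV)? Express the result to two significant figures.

Eᵢ/kT = 0, 4.288.
Z = Σ e^(−Eᵢ/kT) = e^(−0) + e^(−4.288) = 1.000 + 0.01373 = 1.014.
⟨E⟩ = Σ Eᵢ e^(−Eᵢ/kT) / Z = (0·1.000 + 0.0506·0.01373) / 1.014 = 0.00069 eV.

0.00069 eV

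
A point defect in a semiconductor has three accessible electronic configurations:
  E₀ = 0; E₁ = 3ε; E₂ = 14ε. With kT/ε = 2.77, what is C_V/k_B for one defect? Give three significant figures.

Eᵢ/kT = 0, 1.0830, 5.0542.
Z = Σ e^(−Eᵢ/kT) = e^(−0) + e^(−1.0830) + e^(−5.0542) = 1.0000 + 0.33858 + 0.0063825 = 1.3450.
⟨E⟩ = 0.82163 ε, ⟨E²⟩ = 3.1957 ε².
C_V/k_B = (⟨E²⟩ − ⟨E⟩²)/(kT)² = (3.1957 − 0.67508)/7.6729 = 0.329.

0.329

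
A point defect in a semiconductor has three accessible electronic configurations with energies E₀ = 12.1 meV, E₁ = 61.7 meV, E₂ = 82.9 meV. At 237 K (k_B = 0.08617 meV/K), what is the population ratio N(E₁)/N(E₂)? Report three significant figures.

2.82

k_BT = 0.08617 × 237 K = 20.422 meV.
n₁/n₂ = exp[−(E₁−E₂)/kT] = exp(−(-21.2 meV)/(20.422 meV)) = exp(1.0381) = 2.82.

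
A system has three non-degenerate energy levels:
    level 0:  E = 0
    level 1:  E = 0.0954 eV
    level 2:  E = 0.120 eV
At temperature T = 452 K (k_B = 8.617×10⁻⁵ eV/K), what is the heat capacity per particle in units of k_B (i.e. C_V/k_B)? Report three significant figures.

0.745

k_BT = 8.617×10⁻⁵ × 452 K = 0.038949 eV.
Eᵢ/kT = 0, 2.4494, 3.0810.
Z = Σ e^(−Eᵢ/kT) = e^(−0) + e^(−2.4494) + e^(−3.0810) = 1.0000 + 0.086345 + 0.045913 = 1.1323.
⟨E⟩ = 0.012141 eV, ⟨E²⟩ = 0.0012779 eV².
C_V/k_B = (⟨E²⟩ − ⟨E⟩²)/(kT)² = (0.0012779 − 0.00014740)/0.0015170 = 0.745.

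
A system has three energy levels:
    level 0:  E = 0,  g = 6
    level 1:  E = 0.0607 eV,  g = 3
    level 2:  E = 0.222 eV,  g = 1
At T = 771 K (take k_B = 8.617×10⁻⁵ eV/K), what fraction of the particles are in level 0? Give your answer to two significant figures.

k_BT = 8.617×10⁻⁵ × 771 K = 0.06644 eV.
Eᵢ/kT = 0, 0.9136, 3.341.
Z = Σ gᵢe^(−Eᵢ/kT) = 6·e^(−0) + 3·e^(−0.9136) + 1·e^(−3.341) = 6.000 + 1.203 + 0.03540 = 7.238.
P₀ = g₀ e^(−E₀/kT) / Z = 6.000/7.238 = 0.83.

0.83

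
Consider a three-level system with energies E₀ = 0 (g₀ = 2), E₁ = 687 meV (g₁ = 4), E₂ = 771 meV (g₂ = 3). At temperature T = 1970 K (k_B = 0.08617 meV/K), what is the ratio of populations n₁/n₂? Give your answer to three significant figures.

2.19

k_BT = 0.08617 × 1970 K = 169.75 meV.
n₁/n₂ = (g₁/g₂) exp[−(E₁−E₂)/kT] = (4/3) × exp(−(-84 meV)/(169.75 meV)) = (4/3) × exp(0.49485) = 2.19.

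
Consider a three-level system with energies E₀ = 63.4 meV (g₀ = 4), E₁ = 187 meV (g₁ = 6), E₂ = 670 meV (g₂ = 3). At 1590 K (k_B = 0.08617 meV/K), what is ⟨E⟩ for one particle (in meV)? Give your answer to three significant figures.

k_BT = 0.08617 × 1590 K = 137.01 meV.
Eᵢ/kT = 0.46274, 1.3649, 4.8902.
Z = Σ gᵢe^(−Eᵢ/kT) = 4·e^(−0.46274) + 6·e^(−1.3649) + 3·e^(−4.8902) = 2.5182 + 1.5324 + 0.022560 = 4.0732.
⟨E⟩ = Σ Eᵢ gᵢe^(−Eᵢ/kT) / Z = (63.4·2.5182 + 187·1.5324 + 670·0.022560) / 4.0732 = 113 meV.

113 meV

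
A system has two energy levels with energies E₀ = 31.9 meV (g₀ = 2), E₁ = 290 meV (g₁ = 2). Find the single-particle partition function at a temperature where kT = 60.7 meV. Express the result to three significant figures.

Eᵢ/kT = 0.52554, 4.7776.
Z = Σ gᵢe^(−Eᵢ/kT) = 2·e^(−0.52554) + 2·e^(−4.7776) = 1.1825 + 0.016832 = 1.1993.

Z = 1.20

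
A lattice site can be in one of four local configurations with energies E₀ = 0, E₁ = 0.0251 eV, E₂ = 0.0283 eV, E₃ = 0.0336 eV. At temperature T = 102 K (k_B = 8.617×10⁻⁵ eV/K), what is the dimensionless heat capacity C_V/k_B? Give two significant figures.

k_BT = 8.617×10⁻⁵ × 102 K = 0.008789 eV.
Eᵢ/kT = 0, 2.856, 3.220, 3.823.
Z = Σ e^(−Eᵢ/kT) = e^(−0) + e^(−2.856) + e^(−3.220) + e^(−3.823) = 1.000 + 0.05750 + 0.03996 + 0.02186 = 1.119.
⟨E⟩ = 0.002957 eV, ⟨E²⟩ = 0.00008303 eV².
C_V/k_B = (⟨E²⟩ − ⟨E⟩²)/(kT)² = (0.00008303 − 0.000008744)/0.00007725 = 0.96.

0.96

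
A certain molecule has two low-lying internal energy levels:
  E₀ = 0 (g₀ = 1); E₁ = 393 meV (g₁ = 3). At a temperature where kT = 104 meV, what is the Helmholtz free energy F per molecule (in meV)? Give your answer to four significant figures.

-6.895 meV

Eᵢ/kT = 0, 3.77885.
Z = Σ gᵢe^(−Eᵢ/kT) = 1·e^(−0) + 3·e^(−3.77885) = 1.00000 + 0.0685469 = 1.06855.
F = −kT ln Z = −104 × ln(1.06855) = −104 × 0.0663026 = -6.895 meV.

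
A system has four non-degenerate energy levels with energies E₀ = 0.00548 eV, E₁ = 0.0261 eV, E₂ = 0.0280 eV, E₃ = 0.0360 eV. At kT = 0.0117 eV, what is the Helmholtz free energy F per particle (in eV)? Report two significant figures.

0.0016 eV

Eᵢ/kT = 0.4684, 2.231, 2.393, 3.077.
Z = Σ e^(−Eᵢ/kT) = e^(−0.4684) + e^(−2.231) + e^(−2.393) + e^(−3.077) = 0.6260 + 0.1074 + 0.09136 + 0.04610 = 0.8709.
F = −kT ln Z = −0.0117 × ln(0.8709) = −0.0117 × -0.1382 = 0.0016 eV.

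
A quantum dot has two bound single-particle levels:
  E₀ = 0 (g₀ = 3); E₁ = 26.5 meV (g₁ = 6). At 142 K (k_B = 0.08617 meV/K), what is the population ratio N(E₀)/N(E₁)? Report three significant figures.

k_BT = 0.08617 × 142 K = 12.236 meV.
n₀/n₁ = (g₀/g₁) exp[−(E₀−E₁)/kT] = (3/6) × exp(−(-26.5 meV)/(12.236 meV)) = (3/6) × exp(2.1657) = 4.36.

4.36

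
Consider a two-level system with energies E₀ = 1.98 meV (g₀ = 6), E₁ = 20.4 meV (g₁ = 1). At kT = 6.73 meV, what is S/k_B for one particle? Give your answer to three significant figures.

Eᵢ/kT = 0.29421, 3.0312.
Z = Σ gᵢe^(−Eᵢ/kT) = 6·e^(−0.29421) + 1·e^(−3.0312) = 4.4707 + 0.048258 = 4.5190.
⟨E⟩ = Σ EᵢPᵢ = 2.1767 meV.
S/k_B = ln Z + ⟨E⟩/kT = ln(4.5190) + 2.1767/6.73 = 1.5083 + 0.32343 = 1.83.

1.83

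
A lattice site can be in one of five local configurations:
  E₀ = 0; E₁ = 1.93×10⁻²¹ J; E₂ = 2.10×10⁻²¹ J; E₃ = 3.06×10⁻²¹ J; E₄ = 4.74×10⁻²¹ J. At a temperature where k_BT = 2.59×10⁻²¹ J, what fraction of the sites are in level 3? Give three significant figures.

0.129

Eᵢ/kT = 0, 0.74517, 0.81081, 1.1815, 1.8301.
Z = Σ e^(−Eᵢ/kT) = e^(−0) + e^(−0.74517) + e^(−0.81081) + e^(−1.1815) + e^(−1.8301) = 1.0000 + 0.47465 + 0.44450 + 0.30682 + 0.16040 = 2.3864.
P₃ = e^(−E₃/kT) / Z = 0.30682/2.3864 = 0.129.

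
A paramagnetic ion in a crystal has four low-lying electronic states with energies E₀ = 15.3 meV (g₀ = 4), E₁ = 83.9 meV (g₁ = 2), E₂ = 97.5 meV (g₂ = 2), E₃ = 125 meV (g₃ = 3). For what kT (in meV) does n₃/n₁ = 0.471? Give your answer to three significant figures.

35.5 meV

n₃/n₁ = (g₃/g₁) exp[−(E₃−E₁)/kT] = 0.471.
⇒ (E₃−E₁)/kT = ln((3/2)/0.471) = ln(3.1847) = 1.1584.
kT = 41.1 meV / 1.1584 = 35.5 meV.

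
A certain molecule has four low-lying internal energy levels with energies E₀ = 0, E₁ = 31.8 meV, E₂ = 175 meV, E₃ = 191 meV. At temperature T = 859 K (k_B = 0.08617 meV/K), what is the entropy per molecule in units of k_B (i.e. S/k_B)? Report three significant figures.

k_BT = 0.08617 × 859 K = 74.020 meV.
Eᵢ/kT = 0, 0.42961, 2.3642, 2.5804.
Z = Σ e^(−Eᵢ/kT) = e^(−0) + e^(−0.42961) + e^(−2.3642) + e^(−2.5804) = 1.0000 + 0.65076 + 0.094024 + 0.075744 = 1.8205.
⟨E⟩ = Σ EᵢPᵢ = 28.352 meV.
S/k_B = ln Z + ⟨E⟩/kT = ln(1.8205) + 28.352/74.020 = 0.59911 + 0.38303 = 0.982.

0.982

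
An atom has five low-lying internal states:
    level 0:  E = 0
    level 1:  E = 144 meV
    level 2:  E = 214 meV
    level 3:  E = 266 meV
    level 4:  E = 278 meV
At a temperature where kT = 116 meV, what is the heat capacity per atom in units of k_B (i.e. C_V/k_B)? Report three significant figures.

0.792

Eᵢ/kT = 0, 1.2414, 1.8448, 2.2931, 2.3966.
Z = Σ e^(−Eᵢ/kT) = e^(−0) + e^(−1.2414) + e^(−1.8448) + e^(−2.2931) + e^(−2.3966) = 1.0000 + 0.28898 + 0.15806 + 0.10095 + 0.091027 = 1.6390.
⟨E⟩ = 77.850 meV, ⟨E²⟩ = 16723 meV².
C_V/k_B = (⟨E²⟩ − ⟨E⟩²)/(kT)² = (16723 − 6060.6)/13456 = 0.792.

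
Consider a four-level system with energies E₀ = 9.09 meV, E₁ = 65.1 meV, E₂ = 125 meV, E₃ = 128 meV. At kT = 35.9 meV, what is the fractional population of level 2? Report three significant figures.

0.0308

Eᵢ/kT = 0.25320, 1.8134, 3.4819, 3.5655.
Z = Σ e^(−Eᵢ/kT) = e^(−0.25320) + e^(−1.8134) + e^(−3.4819) + e^(−3.5655) = 0.77631 + 0.16310 + 0.030749 + 0.028283 = 0.99844.
P₂ = e^(−E₂/kT) / Z = 0.030749/0.99844 = 0.0308.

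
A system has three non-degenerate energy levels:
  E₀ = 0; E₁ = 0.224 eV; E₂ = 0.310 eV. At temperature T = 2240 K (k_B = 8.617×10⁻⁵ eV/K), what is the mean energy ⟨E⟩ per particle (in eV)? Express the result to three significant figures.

k_BT = 8.617×10⁻⁵ × 2240 K = 0.19302 eV.
Eᵢ/kT = 0, 1.1605, 1.6061.
Z = Σ e^(−Eᵢ/kT) = e^(−0) + e^(−1.1605) + e^(−1.6061) = 1.0000 + 0.31333 + 0.20067 = 1.5140.
⟨E⟩ = Σ Eᵢ e^(−Eᵢ/kT) / Z = (0·1.0000 + 0.224·0.31333 + 0.310·0.20067) / 1.5140 = 0.0874 eV.

0.0874 eV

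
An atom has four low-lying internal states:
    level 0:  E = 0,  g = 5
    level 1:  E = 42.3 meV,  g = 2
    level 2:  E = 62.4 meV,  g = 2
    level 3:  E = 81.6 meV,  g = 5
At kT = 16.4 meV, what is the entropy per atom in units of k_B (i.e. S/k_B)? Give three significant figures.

Eᵢ/kT = 0, 2.5793, 3.8049, 4.9756.
Z = Σ gᵢe^(−Eᵢ/kT) = 5·e^(−0) + 2·e^(−2.5793) + 2·e^(−3.8049) + 5·e^(−4.9756) = 5.0000 + 0.15165 + 0.044523 + 0.034522 = 5.2307.
⟨E⟩ = Σ EᵢPᵢ = 2.2961 meV.
S/k_B = ln Z + ⟨E⟩/kT = ln(5.2307) + 2.2961/16.4 = 1.6545 + 0.14001 = 1.79.

1.79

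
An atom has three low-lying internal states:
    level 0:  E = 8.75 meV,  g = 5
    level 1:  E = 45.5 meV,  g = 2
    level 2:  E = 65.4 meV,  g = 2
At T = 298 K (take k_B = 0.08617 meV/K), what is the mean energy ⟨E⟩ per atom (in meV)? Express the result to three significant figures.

k_BT = 0.08617 × 298 K = 25.679 meV.
Eᵢ/kT = 0.34075, 1.7719, 2.5468.
Z = Σ gᵢe^(−Eᵢ/kT) = 5·e^(−0.34075) + 2·e^(−1.7719) + 2·e^(−2.5468) = 3.5562 + 0.34002 + 0.15666 = 4.0529.
⟨E⟩ = Σ Eᵢ gᵢe^(−Eᵢ/kT) / Z = (8.75·3.5562 + 45.5·0.34002 + 65.4·0.15666) / 4.0529 = 14.0 meV.

14.0 meV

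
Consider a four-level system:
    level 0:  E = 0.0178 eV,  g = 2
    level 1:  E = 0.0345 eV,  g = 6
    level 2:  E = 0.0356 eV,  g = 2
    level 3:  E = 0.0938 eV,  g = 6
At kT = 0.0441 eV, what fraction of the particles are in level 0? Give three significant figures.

Eᵢ/kT = 0.40363, 0.78231, 0.80726, 2.1270.
Z = Σ gᵢe^(−Eᵢ/kT) = 2·e^(−0.40363) + 6·e^(−0.78231) + 2·e^(−0.80726) + 6·e^(−2.1270) = 1.3358 + 2.7441 + 0.89216 + 0.71517 = 5.6872.
P₀ = g₀ e^(−E₀/kT) / Z = 1.3358/5.6872 = 0.235.

0.235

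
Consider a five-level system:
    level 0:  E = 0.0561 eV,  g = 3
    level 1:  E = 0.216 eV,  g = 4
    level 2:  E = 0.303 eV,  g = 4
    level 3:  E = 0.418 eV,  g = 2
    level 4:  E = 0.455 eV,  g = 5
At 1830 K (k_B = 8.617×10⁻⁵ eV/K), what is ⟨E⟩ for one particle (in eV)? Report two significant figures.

0.17 eV

k_BT = 8.617×10⁻⁵ × 1830 K = 0.1577 eV.
Eᵢ/kT = 0.3557, 1.370, 1.921, 2.651, 2.885.
Z = Σ gᵢe^(−Eᵢ/kT) = 3·e^(−0.3557) + 4·e^(−1.370) + 4·e^(−1.921) + 2·e^(−2.651) + 5·e^(−2.885) = 2.102 + 1.016 + 0.5858 + 0.1412 + 0.2793 = 4.124.
⟨E⟩ = Σ Eᵢ gᵢe^(−Eᵢ/kT) / Z = (0.0561·2.102 + 0.216·1.016 + 0.303·0.5858 + 0.418·0.1412 + 0.455·0.2793) / 4.124 = 0.17 eV.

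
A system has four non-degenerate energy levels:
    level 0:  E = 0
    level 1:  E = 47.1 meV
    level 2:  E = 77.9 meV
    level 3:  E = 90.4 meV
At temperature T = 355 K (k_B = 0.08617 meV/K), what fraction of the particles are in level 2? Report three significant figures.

k_BT = 0.08617 × 355 K = 30.590 meV.
Eᵢ/kT = 0, 1.5397, 2.5466, 2.9552.
Z = Σ e^(−Eᵢ/kT) = e^(−0) + e^(−1.5397) + e^(−2.5466) + e^(−2.9552) = 1.0000 + 0.21445 + 0.078348 + 0.052068 = 1.3449.
P₂ = e^(−E₂/kT) / Z = 0.078348/1.3449 = 0.0583.

0.0583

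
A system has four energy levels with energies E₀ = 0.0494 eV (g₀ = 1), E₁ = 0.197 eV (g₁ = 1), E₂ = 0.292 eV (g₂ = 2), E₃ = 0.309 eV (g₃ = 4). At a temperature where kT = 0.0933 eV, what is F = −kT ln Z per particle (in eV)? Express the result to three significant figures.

0.00545 eV

Eᵢ/kT = 0.52947, 2.1115, 3.1297, 3.3119.
Z = Σ gᵢe^(−Eᵢ/kT) = 1·e^(−0.52947) + 1·e^(−2.1115) + 2·e^(−3.1297) + 4·e^(−3.3119) = 0.58892 + 0.12106 + 0.087462 + 0.14579 = 0.94323.
F = −kT ln Z = −0.0933 × ln(0.94323) = −0.0933 × -0.058445 = 0.00545 eV.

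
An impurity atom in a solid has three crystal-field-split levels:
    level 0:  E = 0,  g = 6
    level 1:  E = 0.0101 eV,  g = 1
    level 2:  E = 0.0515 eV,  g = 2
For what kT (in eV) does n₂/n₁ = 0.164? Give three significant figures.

n₂/n₁ = (g₂/g₁) exp[−(E₂−E₁)/kT] = 0.164.
⇒ (E₂−E₁)/kT = ln((2/1)/0.164) = ln(12.195) = 2.5010.
kT = 0.0414 eV / 2.5010 = 0.0166 eV.

0.0166 eV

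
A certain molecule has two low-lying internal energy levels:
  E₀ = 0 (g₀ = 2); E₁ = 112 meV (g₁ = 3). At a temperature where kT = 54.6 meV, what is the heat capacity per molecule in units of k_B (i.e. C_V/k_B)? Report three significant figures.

0.570

Eᵢ/kT = 0, 2.0513.
Z = Σ gᵢe^(−Eᵢ/kT) = 2·e^(−0) + 3·e^(−2.0513) = 2.0000 + 0.38570 = 2.3857.
⟨E⟩ = 18.107 meV, ⟨E²⟩ = 2028.0 meV².
C_V/k_B = (⟨E²⟩ − ⟨E⟩²)/(kT)² = (2028.0 − 327.86)/2981.2 = 0.570.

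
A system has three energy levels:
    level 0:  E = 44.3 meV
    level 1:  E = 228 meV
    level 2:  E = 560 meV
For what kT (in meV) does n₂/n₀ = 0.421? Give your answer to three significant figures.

596 meV

n₂/n₀ = exp[−(E₂−E₀)/kT] = 0.421.
⇒ (E₂−E₀)/kT = ln(1/0.421) = ln(2.3753) = 0.86512.
kT = 515.7 meV / 0.86512 = 596 meV.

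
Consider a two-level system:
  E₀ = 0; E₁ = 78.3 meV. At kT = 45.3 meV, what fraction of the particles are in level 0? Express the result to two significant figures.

Eᵢ/kT = 0, 1.728.
Z = Σ e^(−Eᵢ/kT) = e^(−0) + e^(−1.728) = 1.000 + 0.1776 = 1.178.
P₀ = e^(−E₀/kT) / Z = 1.000/1.178 = 0.85.

0.85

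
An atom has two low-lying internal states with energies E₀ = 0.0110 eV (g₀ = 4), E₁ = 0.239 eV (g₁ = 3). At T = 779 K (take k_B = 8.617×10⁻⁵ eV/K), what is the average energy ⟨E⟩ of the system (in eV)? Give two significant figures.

0.017 eV

k_BT = 8.617×10⁻⁵ × 779 K = 0.06713 eV.
Eᵢ/kT = 0.1639, 3.560.
Z = Σ gᵢe^(−Eᵢ/kT) = 4·e^(−0.1639) + 3·e^(−3.560) = 3.395 + 0.08532 = 3.480.
⟨E⟩ = Σ Eᵢ gᵢe^(−Eᵢ/kT) / Z = (0.0110·3.395 + 0.239·0.08532) / 3.480 = 0.017 eV.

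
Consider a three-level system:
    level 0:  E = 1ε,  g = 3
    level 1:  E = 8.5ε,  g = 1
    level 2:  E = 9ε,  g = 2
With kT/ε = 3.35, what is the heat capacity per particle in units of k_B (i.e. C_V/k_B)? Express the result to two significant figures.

Eᵢ/kT = 0.2985, 2.537, 2.687.
Z = Σ gᵢe^(−Eᵢ/kT) = 3·e^(−0.2985) + 1·e^(−2.537) + 2·e^(−2.687) = 2.226 + 0.07910 + 0.1362 = 2.441.
⟨E⟩ = 1.690 ε, ⟨E²⟩ = 7.773 ε².
C_V/k_B = (⟨E²⟩ − ⟨E⟩²)/(kT)² = (7.773 − 2.856)/11.22 = 0.44.

0.44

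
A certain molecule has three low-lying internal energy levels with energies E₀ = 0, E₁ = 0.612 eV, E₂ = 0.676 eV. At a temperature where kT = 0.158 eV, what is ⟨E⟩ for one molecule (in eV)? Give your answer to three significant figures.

0.0214 eV

Eᵢ/kT = 0, 3.8734, 4.2785.
Z = Σ e^(−Eᵢ/kT) = e^(−0) + e^(−3.8734) + e^(−4.2785) = 1.0000 + 0.020788 + 0.013863 = 1.0347.
⟨E⟩ = Σ Eᵢ e^(−Eᵢ/kT) / Z = (0·1.0000 + 0.612·0.020788 + 0.676·0.013863) / 1.0347 = 0.0214 eV.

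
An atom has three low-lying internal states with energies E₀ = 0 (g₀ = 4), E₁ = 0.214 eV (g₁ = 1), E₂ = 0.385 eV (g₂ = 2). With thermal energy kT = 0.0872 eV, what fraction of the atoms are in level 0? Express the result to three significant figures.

0.973

Eᵢ/kT = 0, 2.4541, 4.4151.
Z = Σ gᵢe^(−Eᵢ/kT) = 4·e^(−0) + 1·e^(−2.4541) + 2·e^(−4.4151) = 4.0000 + 0.085941 + 0.024187 = 4.1101.
P₀ = g₀ e^(−E₀/kT) / Z = 4.0000/4.1101 = 0.973.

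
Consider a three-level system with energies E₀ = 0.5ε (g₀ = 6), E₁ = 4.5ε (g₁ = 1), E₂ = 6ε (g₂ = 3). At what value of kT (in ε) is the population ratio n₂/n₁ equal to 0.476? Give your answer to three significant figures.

0.815 ε

n₂/n₁ = (g₂/g₁) exp[−(E₂−E₁)/kT] = 0.476.
⇒ (E₂−E₁)/kT = ln((3/1)/0.476) = ln(6.3025) = 1.8409.
kT = 1.5ε / 1.8409 = 0.815 ε.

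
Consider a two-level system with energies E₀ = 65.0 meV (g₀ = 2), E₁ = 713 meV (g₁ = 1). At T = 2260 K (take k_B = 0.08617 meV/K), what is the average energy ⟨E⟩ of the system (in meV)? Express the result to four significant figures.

k_BT = 0.08617 × 2260 K = 194.744 meV.
Eᵢ/kT = 0.333772, 3.66122.
Z = Σ gᵢe^(−Eᵢ/kT) = 2·e^(−0.333772) + 1·e^(−3.66122) = 1.43243 + 0.0257011 = 1.45813.
⟨E⟩ = Σ Eᵢ gᵢe^(−Eᵢ/kT) / Z = (65.0·1.43243 + 713·0.0257011) / 1.45813 = 76.42 meV.

76.42 meV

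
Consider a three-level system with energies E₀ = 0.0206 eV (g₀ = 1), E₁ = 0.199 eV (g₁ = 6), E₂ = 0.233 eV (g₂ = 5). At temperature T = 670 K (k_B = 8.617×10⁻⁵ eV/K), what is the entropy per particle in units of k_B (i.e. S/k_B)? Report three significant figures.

k_BT = 8.617×10⁻⁵ × 670 K = 0.057734 eV.
Eᵢ/kT = 0.35681, 3.4468, 4.0358.
Z = Σ gᵢe^(−Eᵢ/kT) = 1·e^(−0.35681) + 6·e^(−3.4468) + 5·e^(−4.0358) = 0.69991 + 0.19108 + 0.088358 = 0.97935.
⟨E⟩ = Σ EᵢPᵢ = 0.074570 eV.
S/k_B = ln Z + ⟨E⟩/kT = ln(0.97935) + 0.074570/0.057734 = -0.020866 + 1.2916 = 1.27.

1.27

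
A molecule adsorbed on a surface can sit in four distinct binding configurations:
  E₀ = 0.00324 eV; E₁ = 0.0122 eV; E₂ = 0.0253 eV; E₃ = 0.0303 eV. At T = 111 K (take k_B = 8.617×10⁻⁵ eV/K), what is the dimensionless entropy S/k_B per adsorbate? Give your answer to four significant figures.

0.9313

k_BT = 8.617×10⁻⁵ × 111 K = 0.00956487 eV.
Eᵢ/kT = 0.338740, 1.27550, 2.64510, 3.16784.
Z = Σ e^(−Eᵢ/kT) = e^(−0.338740) + e^(−1.27550) + e^(−2.64510) + e^(−3.16784) = 0.712668 + 0.279291 + 0.0709983 + 0.0420944 = 1.10505.
⟨E⟩ = Σ EᵢPᵢ = 0.00795268 eV.
S/k_B = ln Z + ⟨E⟩/kT = ln(1.10505) + 0.00795268/0.00956487 = 0.0998906 + 0.831447 = 0.9313.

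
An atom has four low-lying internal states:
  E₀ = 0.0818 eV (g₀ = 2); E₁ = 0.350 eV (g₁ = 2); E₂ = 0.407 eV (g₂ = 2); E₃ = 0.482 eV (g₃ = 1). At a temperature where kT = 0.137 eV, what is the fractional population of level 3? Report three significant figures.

Eᵢ/kT = 0.59708, 2.5547, 2.9708, 3.5182.
Z = Σ gᵢe^(−Eᵢ/kT) = 2·e^(−0.59708) + 2·e^(−2.5547) + 2·e^(−2.9708) + 1·e^(−3.5182) = 1.1008 + 0.15543 + 0.10252 + 0.029653 = 1.3884.
P₃ = g₃ e^(−E₃/kT) / Z = 0.029653/1.3884 = 0.0214.

0.0214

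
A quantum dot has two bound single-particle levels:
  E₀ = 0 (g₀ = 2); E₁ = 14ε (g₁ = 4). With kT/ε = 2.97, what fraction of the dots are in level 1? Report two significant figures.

0.018

Eᵢ/kT = 0, 4.714.
Z = Σ gᵢe^(−Eᵢ/kT) = 2·e^(−0) + 4·e^(−4.714) = 2.000 + 0.03588 = 2.036.
P₁ = g₁ e^(−E₁/kT) / Z = 0.03588/2.036 = 0.018.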